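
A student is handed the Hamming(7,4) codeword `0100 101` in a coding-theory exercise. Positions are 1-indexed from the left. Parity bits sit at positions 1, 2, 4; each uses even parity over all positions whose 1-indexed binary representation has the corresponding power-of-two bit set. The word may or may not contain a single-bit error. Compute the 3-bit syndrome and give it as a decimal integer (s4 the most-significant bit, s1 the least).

0

s1: b1⊕b3⊕b5⊕b7 = 0⊕0⊕1⊕1 = 0
s2: b2⊕b3⊕b6⊕b7 = 1⊕0⊕0⊕1 = 0
s4: b4⊕b5⊕b6⊕b7 = 0⊕1⊕0⊕1 = 0
Syndrome (s4...s1) = 000 → position 0 (no error).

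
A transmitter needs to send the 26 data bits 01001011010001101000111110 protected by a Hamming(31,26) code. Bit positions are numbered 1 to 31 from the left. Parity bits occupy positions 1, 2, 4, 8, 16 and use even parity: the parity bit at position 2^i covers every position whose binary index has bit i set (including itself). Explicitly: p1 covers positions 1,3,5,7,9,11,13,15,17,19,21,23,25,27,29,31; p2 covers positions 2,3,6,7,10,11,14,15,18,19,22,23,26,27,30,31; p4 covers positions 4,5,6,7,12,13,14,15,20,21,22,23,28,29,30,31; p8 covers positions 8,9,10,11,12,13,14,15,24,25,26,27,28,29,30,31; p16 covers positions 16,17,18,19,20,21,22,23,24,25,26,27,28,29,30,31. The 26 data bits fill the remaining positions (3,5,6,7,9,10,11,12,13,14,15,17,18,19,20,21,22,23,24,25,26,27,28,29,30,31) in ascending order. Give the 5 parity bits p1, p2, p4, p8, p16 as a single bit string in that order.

Place data bits at non-power-of-two positions: b3=0, b5=1, b6=0, b7=0, b9=1, b10=0, b11=1, b12=1, b13=0, b14=1, b15=0, b17=0, b18=0, b19=1, b20=1, b21=0, b22=1, b23=0, b24=0, b25=0, b26=1, b27=1, b28=1, b29=1, b30=1, b31=0.
p1 = XOR of data positions {3,5,7,9,11,13,15,17,19,21,23,25,27,29,31} = 0⊕1⊕0⊕1⊕1⊕0⊕0⊕0⊕1⊕0⊕0⊕0⊕1⊕1⊕0 = 0
p2 = XOR of data positions {3,6,7,10,11,14,15,18,19,22,23,26,27,30,31} = 0⊕0⊕0⊕0⊕1⊕1⊕0⊕0⊕1⊕1⊕0⊕1⊕1⊕1⊕0 = 1
p4 = XOR of data positions {5,6,7,12,13,14,15,20,21,22,23,28,29,30,31} = 1⊕0⊕0⊕1⊕0⊕1⊕0⊕1⊕0⊕1⊕0⊕1⊕1⊕1⊕0 = 0
p8 = XOR of data positions {9,10,11,12,13,14,15,24,25,26,27,28,29,30,31} = 1⊕0⊕1⊕1⊕0⊕1⊕0⊕0⊕0⊕1⊕1⊕1⊕1⊕1⊕0 = 1
p16 = XOR of data positions {17,18,19,20,21,22,23,24,25,26,27,28,29,30,31} = 0⊕0⊕1⊕1⊕0⊕1⊕0⊕0⊕0⊕1⊕1⊕1⊕1⊕1⊕0 = 0
Parity bits p1,p2,p4,p8,p16 = 01010

01010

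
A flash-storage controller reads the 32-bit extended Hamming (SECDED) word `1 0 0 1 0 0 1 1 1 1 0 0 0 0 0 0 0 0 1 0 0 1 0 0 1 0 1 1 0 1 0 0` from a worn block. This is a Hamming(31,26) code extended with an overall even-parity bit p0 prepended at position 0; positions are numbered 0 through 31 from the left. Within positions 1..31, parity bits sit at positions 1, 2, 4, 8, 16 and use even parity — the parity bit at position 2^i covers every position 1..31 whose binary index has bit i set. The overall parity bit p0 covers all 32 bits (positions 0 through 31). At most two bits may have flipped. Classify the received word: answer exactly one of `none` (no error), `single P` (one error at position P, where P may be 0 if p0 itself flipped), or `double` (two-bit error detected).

s1: b1⊕b3⊕b5⊕b7⊕b9⊕b11⊕b13⊕b15⊕b17⊕b19⊕b21⊕b23⊕b25⊕b27⊕b29⊕b31 = 0⊕1⊕0⊕1⊕1⊕0⊕0⊕0⊕0⊕0⊕1⊕0⊕0⊕1⊕1⊕0 = 0
s2: b2⊕b3⊕b6⊕b7⊕b10⊕b11⊕b14⊕b15⊕b18⊕b19⊕b22⊕b23⊕b26⊕b27⊕b30⊕b31 = 0⊕1⊕1⊕1⊕0⊕0⊕0⊕0⊕1⊕0⊕0⊕0⊕1⊕1⊕0⊕0 = 0
s4: b4⊕b5⊕b6⊕b7⊕b12⊕b13⊕b14⊕b15⊕b20⊕b21⊕b22⊕b23⊕b28⊕b29⊕b30⊕b31 = 0⊕0⊕1⊕1⊕0⊕0⊕0⊕0⊕0⊕1⊕0⊕0⊕0⊕1⊕0⊕0 = 0
s8: b8⊕b9⊕b10⊕b11⊕b12⊕b13⊕b14⊕b15⊕b24⊕b25⊕b26⊕b27⊕b28⊕b29⊕b30⊕b31 = 1⊕1⊕0⊕0⊕0⊕0⊕0⊕0⊕1⊕0⊕1⊕1⊕0⊕1⊕0⊕0 = 0
s16: b16⊕b17⊕b18⊕b19⊕b20⊕b21⊕b22⊕b23⊕b24⊕b25⊕b26⊕b27⊕b28⊕b29⊕b30⊕b31 = 0⊕0⊕1⊕0⊕0⊕1⊕0⊕0⊕1⊕0⊕1⊕1⊕0⊕1⊕0⊕0 = 0
Syndrome (s16...s1) = 00000 → position 0 (no error).
Overall parity (XOR of all 32 bits, including p0): 1⊕0⊕0⊕1⊕0⊕0⊕1⊕1⊕1⊕1⊕0⊕0⊕0⊕0⊕0⊕0⊕0⊕0⊕1⊕0⊕0⊕1⊕0⊕0⊕1⊕0⊕1⊕1⊕0⊕1⊕0⊕0 = 0
Overall=0, syndrome position=0 → no error.

none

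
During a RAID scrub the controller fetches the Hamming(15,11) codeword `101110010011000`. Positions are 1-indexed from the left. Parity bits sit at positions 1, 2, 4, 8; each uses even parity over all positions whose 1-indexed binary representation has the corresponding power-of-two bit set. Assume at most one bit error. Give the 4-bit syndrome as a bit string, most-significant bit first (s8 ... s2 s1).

s1: b1⊕b3⊕b5⊕b7⊕b9⊕b11⊕b13⊕b15 = 1⊕1⊕1⊕0⊕0⊕1⊕0⊕0 = 0
s2: b2⊕b3⊕b6⊕b7⊕b10⊕b11⊕b14⊕b15 = 0⊕1⊕0⊕0⊕0⊕1⊕0⊕0 = 0
s4: b4⊕b5⊕b6⊕b7⊕b12⊕b13⊕b14⊕b15 = 1⊕1⊕0⊕0⊕1⊕0⊕0⊕0 = 1
s8: b8⊕b9⊕b10⊕b11⊕b12⊕b13⊕b14⊕b15 = 1⊕0⊕0⊕1⊕1⊕0⊕0⊕0 = 1
Syndrome (s8...s1) = 1100 → position 12.

1100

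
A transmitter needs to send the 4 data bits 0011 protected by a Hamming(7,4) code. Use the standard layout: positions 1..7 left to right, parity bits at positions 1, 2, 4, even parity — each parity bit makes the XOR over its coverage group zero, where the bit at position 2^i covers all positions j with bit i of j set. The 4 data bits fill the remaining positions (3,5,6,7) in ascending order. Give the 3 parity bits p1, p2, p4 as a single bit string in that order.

Place data bits at non-power-of-two positions: b3=0, b5=0, b6=1, b7=1.
p1 = XOR of data positions {3,5,7} = 0⊕0⊕1 = 1
p2 = XOR of data positions {3,6,7} = 0⊕1⊕1 = 0
p4 = XOR of data positions {5,6,7} = 0⊕1⊕1 = 0
Parity bits p1,p2,p4 = 100

100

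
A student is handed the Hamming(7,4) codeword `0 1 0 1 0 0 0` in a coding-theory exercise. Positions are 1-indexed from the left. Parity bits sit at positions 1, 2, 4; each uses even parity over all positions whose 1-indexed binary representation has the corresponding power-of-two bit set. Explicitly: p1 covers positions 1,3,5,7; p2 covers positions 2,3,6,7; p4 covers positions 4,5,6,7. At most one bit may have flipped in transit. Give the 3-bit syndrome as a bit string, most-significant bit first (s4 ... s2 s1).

110

s1: b1⊕b3⊕b5⊕b7 = 0⊕0⊕0⊕0 = 0
s2: b2⊕b3⊕b6⊕b7 = 1⊕0⊕0⊕0 = 1
s4: b4⊕b5⊕b6⊕b7 = 1⊕0⊕0⊕0 = 1
Syndrome (s4...s1) = 110 → position 6.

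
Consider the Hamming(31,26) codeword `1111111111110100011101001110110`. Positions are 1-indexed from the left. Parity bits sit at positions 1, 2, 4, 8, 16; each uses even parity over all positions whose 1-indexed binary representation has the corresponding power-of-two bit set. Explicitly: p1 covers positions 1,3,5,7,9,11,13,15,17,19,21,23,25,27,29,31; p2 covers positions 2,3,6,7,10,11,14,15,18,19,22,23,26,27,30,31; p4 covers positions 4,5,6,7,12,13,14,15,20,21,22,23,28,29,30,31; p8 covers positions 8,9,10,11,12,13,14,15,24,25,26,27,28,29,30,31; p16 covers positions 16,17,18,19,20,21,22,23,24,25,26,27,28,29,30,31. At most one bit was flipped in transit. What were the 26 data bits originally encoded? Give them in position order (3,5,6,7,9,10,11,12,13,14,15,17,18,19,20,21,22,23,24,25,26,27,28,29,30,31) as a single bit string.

s1: b1⊕b3⊕b5⊕b7⊕b9⊕b11⊕b13⊕b15⊕b17⊕b19⊕b21⊕b23⊕b25⊕b27⊕b29⊕b31 = 1⊕1⊕1⊕1⊕1⊕1⊕0⊕0⊕0⊕1⊕0⊕0⊕1⊕1⊕1⊕0 = 0
s2: b2⊕b3⊕b6⊕b7⊕b10⊕b11⊕b14⊕b15⊕b18⊕b19⊕b22⊕b23⊕b26⊕b27⊕b30⊕b31 = 1⊕1⊕1⊕1⊕1⊕1⊕1⊕0⊕1⊕1⊕1⊕0⊕1⊕1⊕1⊕0 = 1
s4: b4⊕b5⊕b6⊕b7⊕b12⊕b13⊕b14⊕b15⊕b20⊕b21⊕b22⊕b23⊕b28⊕b29⊕b30⊕b31 = 1⊕1⊕1⊕1⊕1⊕0⊕1⊕0⊕1⊕0⊕1⊕0⊕0⊕1⊕1⊕0 = 0
s8: b8⊕b9⊕b10⊕b11⊕b12⊕b13⊕b14⊕b15⊕b24⊕b25⊕b26⊕b27⊕b28⊕b29⊕b30⊕b31 = 1⊕1⊕1⊕1⊕1⊕0⊕1⊕0⊕0⊕1⊕1⊕1⊕0⊕1⊕1⊕0 = 1
s16: b16⊕b17⊕b18⊕b19⊕b20⊕b21⊕b22⊕b23⊕b24⊕b25⊕b26⊕b27⊕b28⊕b29⊕b30⊕b31 = 0⊕0⊕1⊕1⊕1⊕0⊕1⊕0⊕0⊕1⊕1⊕1⊕0⊕1⊕1⊕0 = 1
Syndrome (s16...s1) = 11010 → position 26.
Flip bit 26: corrected codeword = 1111111111110100011101001010110
Data bits at positions 3,5,6,7,9,10,11,12,13,14,15,17,18,19,20,21,22,23,24,25,26,27,28,29,30,31: 11111111010011101001010110

11111111010011101001010110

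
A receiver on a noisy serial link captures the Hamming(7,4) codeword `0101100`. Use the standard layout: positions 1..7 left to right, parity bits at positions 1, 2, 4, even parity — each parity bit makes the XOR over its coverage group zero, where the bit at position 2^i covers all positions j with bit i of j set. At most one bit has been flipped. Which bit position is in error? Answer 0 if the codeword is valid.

3

s1: b1⊕b3⊕b5⊕b7 = 0⊕0⊕1⊕0 = 1
s2: b2⊕b3⊕b6⊕b7 = 1⊕0⊕0⊕0 = 1
s4: b4⊕b5⊕b6⊕b7 = 1⊕1⊕0⊕0 = 0
Syndrome (s4...s1) = 011 → position 3.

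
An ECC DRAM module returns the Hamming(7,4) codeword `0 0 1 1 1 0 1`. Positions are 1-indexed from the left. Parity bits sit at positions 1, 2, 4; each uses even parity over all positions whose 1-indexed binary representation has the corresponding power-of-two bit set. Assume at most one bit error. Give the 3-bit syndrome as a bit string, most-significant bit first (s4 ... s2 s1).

s1: b1⊕b3⊕b5⊕b7 = 0⊕1⊕1⊕1 = 1
s2: b2⊕b3⊕b6⊕b7 = 0⊕1⊕0⊕1 = 0
s4: b4⊕b5⊕b6⊕b7 = 1⊕1⊕0⊕1 = 1
Syndrome (s4...s1) = 101 → position 5.

101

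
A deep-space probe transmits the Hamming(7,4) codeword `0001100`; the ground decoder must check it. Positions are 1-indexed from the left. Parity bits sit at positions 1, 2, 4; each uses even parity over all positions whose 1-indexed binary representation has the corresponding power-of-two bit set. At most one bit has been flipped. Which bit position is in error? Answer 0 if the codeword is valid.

s1: b1⊕b3⊕b5⊕b7 = 0⊕0⊕1⊕0 = 1
s2: b2⊕b3⊕b6⊕b7 = 0⊕0⊕0⊕0 = 0
s4: b4⊕b5⊕b6⊕b7 = 1⊕1⊕0⊕0 = 0
Syndrome (s4...s1) = 001 → position 1.

1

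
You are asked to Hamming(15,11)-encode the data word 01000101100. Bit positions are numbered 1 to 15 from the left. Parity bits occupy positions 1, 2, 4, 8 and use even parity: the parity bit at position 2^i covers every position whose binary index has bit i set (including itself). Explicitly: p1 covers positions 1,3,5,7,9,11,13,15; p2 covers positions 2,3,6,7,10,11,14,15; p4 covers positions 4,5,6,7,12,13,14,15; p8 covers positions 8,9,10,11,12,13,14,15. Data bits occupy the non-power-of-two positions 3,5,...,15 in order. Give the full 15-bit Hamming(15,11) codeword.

010110010101100

Place data bits at non-power-of-two positions: b3=0, b5=1, b6=0, b7=0, b9=0, b10=1, b11=0, b12=1, b13=1, b14=0, b15=0.
p1 = XOR of data positions {3,5,7,9,11,13,15} = 0⊕1⊕0⊕0⊕0⊕1⊕0 = 0
p2 = XOR of data positions {3,6,7,10,11,14,15} = 0⊕0⊕0⊕1⊕0⊕0⊕0 = 1
p4 = XOR of data positions {5,6,7,12,13,14,15} = 1⊕0⊕0⊕1⊕1⊕0⊕0 = 1
p8 = XOR of data positions {9,10,11,12,13,14,15} = 0⊕1⊕0⊕1⊕1⊕0⊕0 = 1
Codeword b1..b15 = 010110010101100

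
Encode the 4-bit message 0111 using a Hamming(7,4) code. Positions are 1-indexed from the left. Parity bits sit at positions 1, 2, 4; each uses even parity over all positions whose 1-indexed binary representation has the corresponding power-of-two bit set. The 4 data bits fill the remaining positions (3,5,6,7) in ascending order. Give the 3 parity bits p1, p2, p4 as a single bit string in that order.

Place data bits at non-power-of-two positions: b3=0, b5=1, b6=1, b7=1.
p1 = XOR of data positions {3,5,7} = 0⊕1⊕1 = 0
p2 = XOR of data positions {3,6,7} = 0⊕1⊕1 = 0
p4 = XOR of data positions {5,6,7} = 1⊕1⊕1 = 1
Parity bits p1,p2,p4 = 001

001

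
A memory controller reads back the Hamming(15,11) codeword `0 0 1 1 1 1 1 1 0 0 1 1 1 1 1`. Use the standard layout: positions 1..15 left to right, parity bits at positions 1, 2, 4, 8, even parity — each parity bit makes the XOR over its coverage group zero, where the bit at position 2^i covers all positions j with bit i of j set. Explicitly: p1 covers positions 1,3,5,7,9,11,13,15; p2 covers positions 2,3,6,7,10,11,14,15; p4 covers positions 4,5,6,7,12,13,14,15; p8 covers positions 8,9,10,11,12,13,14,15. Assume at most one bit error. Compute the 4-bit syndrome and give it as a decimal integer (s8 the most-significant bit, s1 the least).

0

s1: b1⊕b3⊕b5⊕b7⊕b9⊕b11⊕b13⊕b15 = 0⊕1⊕1⊕1⊕0⊕1⊕1⊕1 = 0
s2: b2⊕b3⊕b6⊕b7⊕b10⊕b11⊕b14⊕b15 = 0⊕1⊕1⊕1⊕0⊕1⊕1⊕1 = 0
s4: b4⊕b5⊕b6⊕b7⊕b12⊕b13⊕b14⊕b15 = 1⊕1⊕1⊕1⊕1⊕1⊕1⊕1 = 0
s8: b8⊕b9⊕b10⊕b11⊕b12⊕b13⊕b14⊕b15 = 1⊕0⊕0⊕1⊕1⊕1⊕1⊕1 = 0
Syndrome (s8...s1) = 0000 → position 0 (no error).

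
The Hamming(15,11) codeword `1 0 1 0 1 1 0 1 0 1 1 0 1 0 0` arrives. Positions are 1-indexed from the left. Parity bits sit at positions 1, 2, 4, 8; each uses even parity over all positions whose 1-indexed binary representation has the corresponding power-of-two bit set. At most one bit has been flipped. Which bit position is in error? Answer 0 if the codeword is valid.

5

s1: b1⊕b3⊕b5⊕b7⊕b9⊕b11⊕b13⊕b15 = 1⊕1⊕1⊕0⊕0⊕1⊕1⊕0 = 1
s2: b2⊕b3⊕b6⊕b7⊕b10⊕b11⊕b14⊕b15 = 0⊕1⊕1⊕0⊕1⊕1⊕0⊕0 = 0
s4: b4⊕b5⊕b6⊕b7⊕b12⊕b13⊕b14⊕b15 = 0⊕1⊕1⊕0⊕0⊕1⊕0⊕0 = 1
s8: b8⊕b9⊕b10⊕b11⊕b12⊕b13⊕b14⊕b15 = 1⊕0⊕1⊕1⊕0⊕1⊕0⊕0 = 0
Syndrome (s8...s1) = 0101 → position 5.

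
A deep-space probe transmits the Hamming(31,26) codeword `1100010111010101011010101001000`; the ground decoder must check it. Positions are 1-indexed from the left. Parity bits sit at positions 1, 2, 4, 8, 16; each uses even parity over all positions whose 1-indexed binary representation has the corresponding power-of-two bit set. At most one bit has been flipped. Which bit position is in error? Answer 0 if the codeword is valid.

26

s1: b1⊕b3⊕b5⊕b7⊕b9⊕b11⊕b13⊕b15⊕b17⊕b19⊕b21⊕b23⊕b25⊕b27⊕b29⊕b31 = 1⊕0⊕0⊕0⊕1⊕0⊕0⊕0⊕0⊕1⊕1⊕1⊕1⊕0⊕0⊕0 = 0
s2: b2⊕b3⊕b6⊕b7⊕b10⊕b11⊕b14⊕b15⊕b18⊕b19⊕b22⊕b23⊕b26⊕b27⊕b30⊕b31 = 1⊕0⊕1⊕0⊕1⊕0⊕1⊕0⊕1⊕1⊕0⊕1⊕0⊕0⊕0⊕0 = 1
s4: b4⊕b5⊕b6⊕b7⊕b12⊕b13⊕b14⊕b15⊕b20⊕b21⊕b22⊕b23⊕b28⊕b29⊕b30⊕b31 = 0⊕0⊕1⊕0⊕1⊕0⊕1⊕0⊕0⊕1⊕0⊕1⊕1⊕0⊕0⊕0 = 0
s8: b8⊕b9⊕b10⊕b11⊕b12⊕b13⊕b14⊕b15⊕b24⊕b25⊕b26⊕b27⊕b28⊕b29⊕b30⊕b31 = 1⊕1⊕1⊕0⊕1⊕0⊕1⊕0⊕0⊕1⊕0⊕0⊕1⊕0⊕0⊕0 = 1
s16: b16⊕b17⊕b18⊕b19⊕b20⊕b21⊕b22⊕b23⊕b24⊕b25⊕b26⊕b27⊕b28⊕b29⊕b30⊕b31 = 1⊕0⊕1⊕1⊕0⊕1⊕0⊕1⊕0⊕1⊕0⊕0⊕1⊕0⊕0⊕0 = 1
Syndrome (s16...s1) = 11010 → position 26.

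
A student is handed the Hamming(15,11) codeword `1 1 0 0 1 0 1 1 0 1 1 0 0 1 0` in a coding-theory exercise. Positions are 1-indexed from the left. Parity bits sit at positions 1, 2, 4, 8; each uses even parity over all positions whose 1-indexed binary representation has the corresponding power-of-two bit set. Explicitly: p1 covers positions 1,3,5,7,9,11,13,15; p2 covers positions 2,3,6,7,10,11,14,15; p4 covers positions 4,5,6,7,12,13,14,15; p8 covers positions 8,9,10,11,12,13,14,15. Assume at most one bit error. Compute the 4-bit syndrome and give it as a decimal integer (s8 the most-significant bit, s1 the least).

6

s1: b1⊕b3⊕b5⊕b7⊕b9⊕b11⊕b13⊕b15 = 1⊕0⊕1⊕1⊕0⊕1⊕0⊕0 = 0
s2: b2⊕b3⊕b6⊕b7⊕b10⊕b11⊕b14⊕b15 = 1⊕0⊕0⊕1⊕1⊕1⊕1⊕0 = 1
s4: b4⊕b5⊕b6⊕b7⊕b12⊕b13⊕b14⊕b15 = 0⊕1⊕0⊕1⊕0⊕0⊕1⊕0 = 1
s8: b8⊕b9⊕b10⊕b11⊕b12⊕b13⊕b14⊕b15 = 1⊕0⊕1⊕1⊕0⊕0⊕1⊕0 = 0
Syndrome (s8...s1) = 0110 → position 6.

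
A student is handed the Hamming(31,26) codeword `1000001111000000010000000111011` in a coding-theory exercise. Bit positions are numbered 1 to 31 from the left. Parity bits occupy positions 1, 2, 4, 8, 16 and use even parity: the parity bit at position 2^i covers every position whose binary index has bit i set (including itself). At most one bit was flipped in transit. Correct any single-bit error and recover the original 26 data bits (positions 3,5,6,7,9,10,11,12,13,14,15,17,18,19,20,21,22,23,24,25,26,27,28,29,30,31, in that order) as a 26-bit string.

10011100000010000000111011

s1: b1⊕b3⊕b5⊕b7⊕b9⊕b11⊕b13⊕b15⊕b17⊕b19⊕b21⊕b23⊕b25⊕b27⊕b29⊕b31 = 1⊕0⊕0⊕1⊕1⊕0⊕0⊕0⊕0⊕0⊕0⊕0⊕0⊕1⊕0⊕1 = 1
s2: b2⊕b3⊕b6⊕b7⊕b10⊕b11⊕b14⊕b15⊕b18⊕b19⊕b22⊕b23⊕b26⊕b27⊕b30⊕b31 = 0⊕0⊕0⊕1⊕1⊕0⊕0⊕0⊕1⊕0⊕0⊕0⊕1⊕1⊕1⊕1 = 1
s4: b4⊕b5⊕b6⊕b7⊕b12⊕b13⊕b14⊕b15⊕b20⊕b21⊕b22⊕b23⊕b28⊕b29⊕b30⊕b31 = 0⊕0⊕0⊕1⊕0⊕0⊕0⊕0⊕0⊕0⊕0⊕0⊕1⊕0⊕1⊕1 = 0
s8: b8⊕b9⊕b10⊕b11⊕b12⊕b13⊕b14⊕b15⊕b24⊕b25⊕b26⊕b27⊕b28⊕b29⊕b30⊕b31 = 1⊕1⊕1⊕0⊕0⊕0⊕0⊕0⊕0⊕0⊕1⊕1⊕1⊕0⊕1⊕1 = 0
s16: b16⊕b17⊕b18⊕b19⊕b20⊕b21⊕b22⊕b23⊕b24⊕b25⊕b26⊕b27⊕b28⊕b29⊕b30⊕b31 = 0⊕0⊕1⊕0⊕0⊕0⊕0⊕0⊕0⊕0⊕1⊕1⊕1⊕0⊕1⊕1 = 0
Syndrome (s16...s1) = 00011 → position 3.
Flip bit 3: corrected codeword = 1010001111000000010000000111011
Data bits at positions 3,5,6,7,9,10,11,12,13,14,15,17,18,19,20,21,22,23,24,25,26,27,28,29,30,31: 10011100000010000000111011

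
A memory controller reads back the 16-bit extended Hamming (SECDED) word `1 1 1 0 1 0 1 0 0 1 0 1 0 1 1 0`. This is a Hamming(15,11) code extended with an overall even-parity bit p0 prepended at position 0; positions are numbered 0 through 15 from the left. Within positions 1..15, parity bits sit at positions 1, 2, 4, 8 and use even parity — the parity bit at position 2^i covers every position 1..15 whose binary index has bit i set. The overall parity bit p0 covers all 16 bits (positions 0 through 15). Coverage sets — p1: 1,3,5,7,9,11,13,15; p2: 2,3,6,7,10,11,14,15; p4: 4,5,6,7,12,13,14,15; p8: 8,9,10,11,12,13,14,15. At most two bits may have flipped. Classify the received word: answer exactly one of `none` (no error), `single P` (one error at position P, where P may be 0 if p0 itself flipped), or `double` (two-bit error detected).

s1: b1⊕b3⊕b5⊕b7⊕b9⊕b11⊕b13⊕b15 = 1⊕0⊕0⊕0⊕1⊕1⊕1⊕0 = 0
s2: b2⊕b3⊕b6⊕b7⊕b10⊕b11⊕b14⊕b15 = 1⊕0⊕1⊕0⊕0⊕1⊕1⊕0 = 0
s4: b4⊕b5⊕b6⊕b7⊕b12⊕b13⊕b14⊕b15 = 1⊕0⊕1⊕0⊕0⊕1⊕1⊕0 = 0
s8: b8⊕b9⊕b10⊕b11⊕b12⊕b13⊕b14⊕b15 = 0⊕1⊕0⊕1⊕0⊕1⊕1⊕0 = 0
Syndrome (s8...s1) = 0000 → position 0 (no error).
Overall parity (XOR of all 16 bits, including p0): 1⊕1⊕1⊕0⊕1⊕0⊕1⊕0⊕0⊕1⊕0⊕1⊕0⊕1⊕1⊕0 = 1
Overall=1, syndrome position=0 → single-bit error at position 0.

single 0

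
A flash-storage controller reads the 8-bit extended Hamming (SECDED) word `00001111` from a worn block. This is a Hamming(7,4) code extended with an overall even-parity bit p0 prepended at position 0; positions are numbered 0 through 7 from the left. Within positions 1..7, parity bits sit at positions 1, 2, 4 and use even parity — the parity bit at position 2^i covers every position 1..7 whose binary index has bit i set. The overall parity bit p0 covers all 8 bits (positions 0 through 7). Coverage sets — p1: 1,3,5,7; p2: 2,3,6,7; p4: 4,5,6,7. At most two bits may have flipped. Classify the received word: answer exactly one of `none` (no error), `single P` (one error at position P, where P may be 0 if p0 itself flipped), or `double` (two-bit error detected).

none

s1: b1⊕b3⊕b5⊕b7 = 0⊕0⊕1⊕1 = 0
s2: b2⊕b3⊕b6⊕b7 = 0⊕0⊕1⊕1 = 0
s4: b4⊕b5⊕b6⊕b7 = 1⊕1⊕1⊕1 = 0
Syndrome (s4...s1) = 000 → position 0 (no error).
Overall parity (XOR of all 8 bits, including p0): 0⊕0⊕0⊕0⊕1⊕1⊕1⊕1 = 0
Overall=0, syndrome position=0 → no error.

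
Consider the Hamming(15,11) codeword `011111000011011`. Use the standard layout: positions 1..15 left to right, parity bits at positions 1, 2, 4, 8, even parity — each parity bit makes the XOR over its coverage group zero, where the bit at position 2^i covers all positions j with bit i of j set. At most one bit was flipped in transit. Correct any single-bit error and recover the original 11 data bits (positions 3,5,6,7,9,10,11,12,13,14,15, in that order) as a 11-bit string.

s1: b1⊕b3⊕b5⊕b7⊕b9⊕b11⊕b13⊕b15 = 0⊕1⊕1⊕0⊕0⊕1⊕0⊕1 = 0
s2: b2⊕b3⊕b6⊕b7⊕b10⊕b11⊕b14⊕b15 = 1⊕1⊕1⊕0⊕0⊕1⊕1⊕1 = 0
s4: b4⊕b5⊕b6⊕b7⊕b12⊕b13⊕b14⊕b15 = 1⊕1⊕1⊕0⊕1⊕0⊕1⊕1 = 0
s8: b8⊕b9⊕b10⊕b11⊕b12⊕b13⊕b14⊕b15 = 0⊕0⊕0⊕1⊕1⊕0⊕1⊕1 = 0
Syndrome (s8...s1) = 0000 → position 0 (no error).
No correction needed.
Data bits at positions 3,5,6,7,9,10,11,12,13,14,15: 11100011011

11100011011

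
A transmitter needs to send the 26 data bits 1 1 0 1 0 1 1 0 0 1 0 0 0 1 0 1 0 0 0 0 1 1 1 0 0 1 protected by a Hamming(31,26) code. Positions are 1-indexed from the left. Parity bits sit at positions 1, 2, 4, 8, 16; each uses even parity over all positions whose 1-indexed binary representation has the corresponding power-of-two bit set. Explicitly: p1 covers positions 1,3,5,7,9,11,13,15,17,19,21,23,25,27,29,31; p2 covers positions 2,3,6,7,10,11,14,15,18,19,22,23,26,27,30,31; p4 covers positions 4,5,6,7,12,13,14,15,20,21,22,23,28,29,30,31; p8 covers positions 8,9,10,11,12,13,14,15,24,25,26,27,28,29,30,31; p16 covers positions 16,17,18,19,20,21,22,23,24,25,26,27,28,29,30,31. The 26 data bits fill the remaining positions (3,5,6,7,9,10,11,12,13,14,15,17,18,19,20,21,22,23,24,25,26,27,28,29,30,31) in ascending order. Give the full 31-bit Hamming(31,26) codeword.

Place data bits at non-power-of-two positions: b3=1, b5=1, b6=0, b7=1, b9=0, b10=1, b11=1, b12=0, b13=0, b14=1, b15=0, b17=0, b18=0, b19=1, b20=0, b21=1, b22=0, b23=0, b24=0, b25=0, b26=1, b27=1, b28=1, b29=0, b30=0, b31=1.
p1 = XOR of data positions {3,5,7,9,11,13,15,17,19,21,23,25,27,29,31} = 1⊕1⊕1⊕0⊕1⊕0⊕0⊕0⊕1⊕1⊕0⊕0⊕1⊕0⊕1 = 0
p2 = XOR of data positions {3,6,7,10,11,14,15,18,19,22,23,26,27,30,31} = 1⊕0⊕1⊕1⊕1⊕1⊕0⊕0⊕1⊕0⊕0⊕1⊕1⊕0⊕1 = 1
p4 = XOR of data positions {5,6,7,12,13,14,15,20,21,22,23,28,29,30,31} = 1⊕0⊕1⊕0⊕0⊕1⊕0⊕0⊕1⊕0⊕0⊕1⊕0⊕0⊕1 = 0
p8 = XOR of data positions {9,10,11,12,13,14,15,24,25,26,27,28,29,30,31} = 0⊕1⊕1⊕0⊕0⊕1⊕0⊕0⊕0⊕1⊕1⊕1⊕0⊕0⊕1 = 1
p16 = XOR of data positions {17,18,19,20,21,22,23,24,25,26,27,28,29,30,31} = 0⊕0⊕1⊕0⊕1⊕0⊕0⊕0⊕0⊕1⊕1⊕1⊕0⊕0⊕1 = 0
Codeword b1..b31 = 0110101101100100001010000111001

0110101101100100001010000111001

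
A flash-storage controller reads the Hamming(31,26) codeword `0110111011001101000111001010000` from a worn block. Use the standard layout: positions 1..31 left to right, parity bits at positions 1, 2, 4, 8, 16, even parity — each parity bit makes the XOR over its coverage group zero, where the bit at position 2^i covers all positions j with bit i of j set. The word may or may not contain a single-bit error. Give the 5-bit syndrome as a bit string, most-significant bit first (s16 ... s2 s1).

s1: b1⊕b3⊕b5⊕b7⊕b9⊕b11⊕b13⊕b15⊕b17⊕b19⊕b21⊕b23⊕b25⊕b27⊕b29⊕b31 = 0⊕1⊕1⊕1⊕1⊕0⊕1⊕0⊕0⊕0⊕1⊕0⊕1⊕1⊕0⊕0 = 0
s2: b2⊕b3⊕b6⊕b7⊕b10⊕b11⊕b14⊕b15⊕b18⊕b19⊕b22⊕b23⊕b26⊕b27⊕b30⊕b31 = 1⊕1⊕1⊕1⊕1⊕0⊕1⊕0⊕0⊕0⊕1⊕0⊕0⊕1⊕0⊕0 = 0
s4: b4⊕b5⊕b6⊕b7⊕b12⊕b13⊕b14⊕b15⊕b20⊕b21⊕b22⊕b23⊕b28⊕b29⊕b30⊕b31 = 0⊕1⊕1⊕1⊕0⊕1⊕1⊕0⊕1⊕1⊕1⊕0⊕0⊕0⊕0⊕0 = 0
s8: b8⊕b9⊕b10⊕b11⊕b12⊕b13⊕b14⊕b15⊕b24⊕b25⊕b26⊕b27⊕b28⊕b29⊕b30⊕b31 = 0⊕1⊕1⊕0⊕0⊕1⊕1⊕0⊕0⊕1⊕0⊕1⊕0⊕0⊕0⊕0 = 0
s16: b16⊕b17⊕b18⊕b19⊕b20⊕b21⊕b22⊕b23⊕b24⊕b25⊕b26⊕b27⊕b28⊕b29⊕b30⊕b31 = 1⊕0⊕0⊕0⊕1⊕1⊕1⊕0⊕0⊕1⊕0⊕1⊕0⊕0⊕0⊕0 = 0
Syndrome (s16...s1) = 00000 → position 0 (no error).

00000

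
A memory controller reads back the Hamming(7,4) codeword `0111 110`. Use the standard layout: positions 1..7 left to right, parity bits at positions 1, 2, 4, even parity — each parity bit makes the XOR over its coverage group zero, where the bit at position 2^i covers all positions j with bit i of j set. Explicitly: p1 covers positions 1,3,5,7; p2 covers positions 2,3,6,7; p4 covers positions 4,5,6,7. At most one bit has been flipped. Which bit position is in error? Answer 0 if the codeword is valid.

s1: b1⊕b3⊕b5⊕b7 = 0⊕1⊕1⊕0 = 0
s2: b2⊕b3⊕b6⊕b7 = 1⊕1⊕1⊕0 = 1
s4: b4⊕b5⊕b6⊕b7 = 1⊕1⊕1⊕0 = 1
Syndrome (s4...s1) = 110 → position 6.

6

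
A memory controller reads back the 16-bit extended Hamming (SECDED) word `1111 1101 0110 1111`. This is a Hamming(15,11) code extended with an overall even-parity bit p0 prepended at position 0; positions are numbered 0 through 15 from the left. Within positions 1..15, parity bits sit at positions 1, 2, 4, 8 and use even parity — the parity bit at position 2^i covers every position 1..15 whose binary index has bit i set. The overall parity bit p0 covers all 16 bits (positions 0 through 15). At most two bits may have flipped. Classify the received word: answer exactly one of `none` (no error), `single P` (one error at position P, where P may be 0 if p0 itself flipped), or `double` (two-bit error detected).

s1: b1⊕b3⊕b5⊕b7⊕b9⊕b11⊕b13⊕b15 = 1⊕1⊕1⊕1⊕1⊕0⊕1⊕1 = 1
s2: b2⊕b3⊕b6⊕b7⊕b10⊕b11⊕b14⊕b15 = 1⊕1⊕0⊕1⊕1⊕0⊕1⊕1 = 0
s4: b4⊕b5⊕b6⊕b7⊕b12⊕b13⊕b14⊕b15 = 1⊕1⊕0⊕1⊕1⊕1⊕1⊕1 = 1
s8: b8⊕b9⊕b10⊕b11⊕b12⊕b13⊕b14⊕b15 = 0⊕1⊕1⊕0⊕1⊕1⊕1⊕1 = 0
Syndrome (s8...s1) = 0101 → position 5.
Overall parity (XOR of all 16 bits, including p0): 1⊕1⊕1⊕1⊕1⊕1⊕0⊕1⊕0⊕1⊕1⊕0⊕1⊕1⊕1⊕1 = 1
Overall=1, syndrome position=5 → single-bit error at position 5.

single 5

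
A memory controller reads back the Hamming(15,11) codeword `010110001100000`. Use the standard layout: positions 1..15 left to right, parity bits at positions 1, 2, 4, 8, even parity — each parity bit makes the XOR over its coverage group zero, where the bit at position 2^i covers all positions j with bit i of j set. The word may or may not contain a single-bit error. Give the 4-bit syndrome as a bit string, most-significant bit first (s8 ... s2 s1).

0000

s1: b1⊕b3⊕b5⊕b7⊕b9⊕b11⊕b13⊕b15 = 0⊕0⊕1⊕0⊕1⊕0⊕0⊕0 = 0
s2: b2⊕b3⊕b6⊕b7⊕b10⊕b11⊕b14⊕b15 = 1⊕0⊕0⊕0⊕1⊕0⊕0⊕0 = 0
s4: b4⊕b5⊕b6⊕b7⊕b12⊕b13⊕b14⊕b15 = 1⊕1⊕0⊕0⊕0⊕0⊕0⊕0 = 0
s8: b8⊕b9⊕b10⊕b11⊕b12⊕b13⊕b14⊕b15 = 0⊕1⊕1⊕0⊕0⊕0⊕0⊕0 = 0
Syndrome (s8...s1) = 0000 → position 0 (no error).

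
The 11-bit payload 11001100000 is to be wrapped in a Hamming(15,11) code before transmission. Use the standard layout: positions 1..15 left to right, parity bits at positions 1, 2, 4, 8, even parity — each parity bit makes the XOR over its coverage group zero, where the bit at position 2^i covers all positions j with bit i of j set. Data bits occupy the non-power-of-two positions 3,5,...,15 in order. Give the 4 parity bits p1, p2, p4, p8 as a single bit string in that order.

Place data bits at non-power-of-two positions: b3=1, b5=1, b6=0, b7=0, b9=1, b10=1, b11=0, b12=0, b13=0, b14=0, b15=0.
p1 = XOR of data positions {3,5,7,9,11,13,15} = 1⊕1⊕0⊕1⊕0⊕0⊕0 = 1
p2 = XOR of data positions {3,6,7,10,11,14,15} = 1⊕0⊕0⊕1⊕0⊕0⊕0 = 0
p4 = XOR of data positions {5,6,7,12,13,14,15} = 1⊕0⊕0⊕0⊕0⊕0⊕0 = 1
p8 = XOR of data positions {9,10,11,12,13,14,15} = 1⊕1⊕0⊕0⊕0⊕0⊕0 = 0
Parity bits p1,p2,p4,p8 = 1010

1010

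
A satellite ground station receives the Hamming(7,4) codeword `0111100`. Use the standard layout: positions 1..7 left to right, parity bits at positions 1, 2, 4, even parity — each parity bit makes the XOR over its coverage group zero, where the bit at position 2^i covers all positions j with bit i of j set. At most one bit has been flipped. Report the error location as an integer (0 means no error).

0

s1: b1⊕b3⊕b5⊕b7 = 0⊕1⊕1⊕0 = 0
s2: b2⊕b3⊕b6⊕b7 = 1⊕1⊕0⊕0 = 0
s4: b4⊕b5⊕b6⊕b7 = 1⊕1⊕0⊕0 = 0
Syndrome (s4...s1) = 000 → position 0 (no error).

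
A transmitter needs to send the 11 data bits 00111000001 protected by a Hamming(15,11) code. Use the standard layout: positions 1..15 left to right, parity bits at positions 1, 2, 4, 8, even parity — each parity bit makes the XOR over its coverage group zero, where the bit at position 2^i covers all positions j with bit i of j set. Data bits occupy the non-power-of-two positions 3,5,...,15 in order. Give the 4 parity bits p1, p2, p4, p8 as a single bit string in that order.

Place data bits at non-power-of-two positions: b3=0, b5=0, b6=1, b7=1, b9=1, b10=0, b11=0, b12=0, b13=0, b14=0, b15=1.
p1 = XOR of data positions {3,5,7,9,11,13,15} = 0⊕0⊕1⊕1⊕0⊕0⊕1 = 1
p2 = XOR of data positions {3,6,7,10,11,14,15} = 0⊕1⊕1⊕0⊕0⊕0⊕1 = 1
p4 = XOR of data positions {5,6,7,12,13,14,15} = 0⊕1⊕1⊕0⊕0⊕0⊕1 = 1
p8 = XOR of data positions {9,10,11,12,13,14,15} = 1⊕0⊕0⊕0⊕0⊕0⊕1 = 0
Parity bits p1,p2,p4,p8 = 1110

1110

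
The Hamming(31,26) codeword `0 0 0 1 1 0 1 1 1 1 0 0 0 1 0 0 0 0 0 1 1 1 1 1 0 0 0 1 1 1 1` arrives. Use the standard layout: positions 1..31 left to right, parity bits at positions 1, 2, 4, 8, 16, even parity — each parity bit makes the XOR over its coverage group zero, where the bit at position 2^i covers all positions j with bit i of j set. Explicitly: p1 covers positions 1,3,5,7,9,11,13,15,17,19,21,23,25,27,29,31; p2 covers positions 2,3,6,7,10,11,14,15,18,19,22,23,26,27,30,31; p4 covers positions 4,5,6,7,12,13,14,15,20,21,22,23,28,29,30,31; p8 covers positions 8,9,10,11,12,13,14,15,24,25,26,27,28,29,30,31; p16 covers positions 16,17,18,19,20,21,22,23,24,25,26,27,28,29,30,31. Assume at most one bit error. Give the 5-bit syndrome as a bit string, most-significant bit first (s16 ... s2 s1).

s1: b1⊕b3⊕b5⊕b7⊕b9⊕b11⊕b13⊕b15⊕b17⊕b19⊕b21⊕b23⊕b25⊕b27⊕b29⊕b31 = 0⊕0⊕1⊕1⊕1⊕0⊕0⊕0⊕0⊕0⊕1⊕1⊕0⊕0⊕1⊕1 = 1
s2: b2⊕b3⊕b6⊕b7⊕b10⊕b11⊕b14⊕b15⊕b18⊕b19⊕b22⊕b23⊕b26⊕b27⊕b30⊕b31 = 0⊕0⊕0⊕1⊕1⊕0⊕1⊕0⊕0⊕0⊕1⊕1⊕0⊕0⊕1⊕1 = 1
s4: b4⊕b5⊕b6⊕b7⊕b12⊕b13⊕b14⊕b15⊕b20⊕b21⊕b22⊕b23⊕b28⊕b29⊕b30⊕b31 = 1⊕1⊕0⊕1⊕0⊕0⊕1⊕0⊕1⊕1⊕1⊕1⊕1⊕1⊕1⊕1 = 0
s8: b8⊕b9⊕b10⊕b11⊕b12⊕b13⊕b14⊕b15⊕b24⊕b25⊕b26⊕b27⊕b28⊕b29⊕b30⊕b31 = 1⊕1⊕1⊕0⊕0⊕0⊕1⊕0⊕1⊕0⊕0⊕0⊕1⊕1⊕1⊕1 = 1
s16: b16⊕b17⊕b18⊕b19⊕b20⊕b21⊕b22⊕b23⊕b24⊕b25⊕b26⊕b27⊕b28⊕b29⊕b30⊕b31 = 0⊕0⊕0⊕0⊕1⊕1⊕1⊕1⊕1⊕0⊕0⊕0⊕1⊕1⊕1⊕1 = 1
Syndrome (s16...s1) = 11011 → position 27.

11011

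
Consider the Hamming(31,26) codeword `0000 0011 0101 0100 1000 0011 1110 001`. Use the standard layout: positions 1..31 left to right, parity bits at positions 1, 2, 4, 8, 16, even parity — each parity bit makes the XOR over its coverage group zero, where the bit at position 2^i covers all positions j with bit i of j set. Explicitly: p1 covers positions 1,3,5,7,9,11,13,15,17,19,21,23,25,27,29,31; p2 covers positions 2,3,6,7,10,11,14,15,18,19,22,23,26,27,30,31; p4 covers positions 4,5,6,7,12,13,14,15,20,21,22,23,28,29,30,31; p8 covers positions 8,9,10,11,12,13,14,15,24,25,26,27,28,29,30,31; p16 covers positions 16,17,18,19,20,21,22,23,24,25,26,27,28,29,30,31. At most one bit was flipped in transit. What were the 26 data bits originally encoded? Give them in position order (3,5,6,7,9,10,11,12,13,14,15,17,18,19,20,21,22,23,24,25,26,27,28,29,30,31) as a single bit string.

s1: b1⊕b3⊕b5⊕b7⊕b9⊕b11⊕b13⊕b15⊕b17⊕b19⊕b21⊕b23⊕b25⊕b27⊕b29⊕b31 = 0⊕0⊕0⊕1⊕0⊕0⊕0⊕0⊕1⊕0⊕0⊕1⊕1⊕1⊕0⊕1 = 0
s2: b2⊕b3⊕b6⊕b7⊕b10⊕b11⊕b14⊕b15⊕b18⊕b19⊕b22⊕b23⊕b26⊕b27⊕b30⊕b31 = 0⊕0⊕0⊕1⊕1⊕0⊕1⊕0⊕0⊕0⊕0⊕1⊕1⊕1⊕0⊕1 = 1
s4: b4⊕b5⊕b6⊕b7⊕b12⊕b13⊕b14⊕b15⊕b20⊕b21⊕b22⊕b23⊕b28⊕b29⊕b30⊕b31 = 0⊕0⊕0⊕1⊕1⊕0⊕1⊕0⊕0⊕0⊕0⊕1⊕0⊕0⊕0⊕1 = 1
s8: b8⊕b9⊕b10⊕b11⊕b12⊕b13⊕b14⊕b15⊕b24⊕b25⊕b26⊕b27⊕b28⊕b29⊕b30⊕b31 = 1⊕0⊕1⊕0⊕1⊕0⊕1⊕0⊕1⊕1⊕1⊕1⊕0⊕0⊕0⊕1 = 1
s16: b16⊕b17⊕b18⊕b19⊕b20⊕b21⊕b22⊕b23⊕b24⊕b25⊕b26⊕b27⊕b28⊕b29⊕b30⊕b31 = 0⊕1⊕0⊕0⊕0⊕0⊕0⊕1⊕1⊕1⊕1⊕1⊕0⊕0⊕0⊕1 = 1
Syndrome (s16...s1) = 11110 → position 30.
Flip bit 30: corrected codeword = 0000001101010100100000111110011
Data bits at positions 3,5,6,7,9,10,11,12,13,14,15,17,18,19,20,21,22,23,24,25,26,27,28,29,30,31: 00010101010100000111110011

00010101010100000111110011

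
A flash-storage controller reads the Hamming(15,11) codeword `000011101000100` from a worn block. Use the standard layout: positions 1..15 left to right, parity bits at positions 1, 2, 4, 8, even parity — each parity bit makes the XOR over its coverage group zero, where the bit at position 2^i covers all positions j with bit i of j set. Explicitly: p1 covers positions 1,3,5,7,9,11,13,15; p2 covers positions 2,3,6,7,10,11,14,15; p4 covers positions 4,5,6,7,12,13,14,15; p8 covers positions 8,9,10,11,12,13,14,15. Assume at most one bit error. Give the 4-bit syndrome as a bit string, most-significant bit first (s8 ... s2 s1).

0000

s1: b1⊕b3⊕b5⊕b7⊕b9⊕b11⊕b13⊕b15 = 0⊕0⊕1⊕1⊕1⊕0⊕1⊕0 = 0
s2: b2⊕b3⊕b6⊕b7⊕b10⊕b11⊕b14⊕b15 = 0⊕0⊕1⊕1⊕0⊕0⊕0⊕0 = 0
s4: b4⊕b5⊕b6⊕b7⊕b12⊕b13⊕b14⊕b15 = 0⊕1⊕1⊕1⊕0⊕1⊕0⊕0 = 0
s8: b8⊕b9⊕b10⊕b11⊕b12⊕b13⊕b14⊕b15 = 0⊕1⊕0⊕0⊕0⊕1⊕0⊕0 = 0
Syndrome (s8...s1) = 0000 → position 0 (no error).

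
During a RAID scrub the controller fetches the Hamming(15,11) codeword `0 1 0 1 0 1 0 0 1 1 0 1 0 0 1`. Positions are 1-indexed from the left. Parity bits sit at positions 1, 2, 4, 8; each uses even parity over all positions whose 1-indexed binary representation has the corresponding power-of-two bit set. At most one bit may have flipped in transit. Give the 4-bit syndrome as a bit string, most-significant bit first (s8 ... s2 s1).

s1: b1⊕b3⊕b5⊕b7⊕b9⊕b11⊕b13⊕b15 = 0⊕0⊕0⊕0⊕1⊕0⊕0⊕1 = 0
s2: b2⊕b3⊕b6⊕b7⊕b10⊕b11⊕b14⊕b15 = 1⊕0⊕1⊕0⊕1⊕0⊕0⊕1 = 0
s4: b4⊕b5⊕b6⊕b7⊕b12⊕b13⊕b14⊕b15 = 1⊕0⊕1⊕0⊕1⊕0⊕0⊕1 = 0
s8: b8⊕b9⊕b10⊕b11⊕b12⊕b13⊕b14⊕b15 = 0⊕1⊕1⊕0⊕1⊕0⊕0⊕1 = 0
Syndrome (s8...s1) = 0000 → position 0 (no error).

0000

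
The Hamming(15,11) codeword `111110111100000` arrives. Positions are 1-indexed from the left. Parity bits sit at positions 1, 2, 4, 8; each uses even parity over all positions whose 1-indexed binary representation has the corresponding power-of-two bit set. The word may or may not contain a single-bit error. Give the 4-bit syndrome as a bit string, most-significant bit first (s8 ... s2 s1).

1101

s1: b1⊕b3⊕b5⊕b7⊕b9⊕b11⊕b13⊕b15 = 1⊕1⊕1⊕1⊕1⊕0⊕0⊕0 = 1
s2: b2⊕b3⊕b6⊕b7⊕b10⊕b11⊕b14⊕b15 = 1⊕1⊕0⊕1⊕1⊕0⊕0⊕0 = 0
s4: b4⊕b5⊕b6⊕b7⊕b12⊕b13⊕b14⊕b15 = 1⊕1⊕0⊕1⊕0⊕0⊕0⊕0 = 1
s8: b8⊕b9⊕b10⊕b11⊕b12⊕b13⊕b14⊕b15 = 1⊕1⊕1⊕0⊕0⊕0⊕0⊕0 = 1
Syndrome (s8...s1) = 1101 → position 13.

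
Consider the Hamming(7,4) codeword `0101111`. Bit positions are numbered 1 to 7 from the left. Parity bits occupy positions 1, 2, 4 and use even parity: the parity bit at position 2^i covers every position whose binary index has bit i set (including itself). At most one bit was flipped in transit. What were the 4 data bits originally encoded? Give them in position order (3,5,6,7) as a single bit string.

0111

s1: b1⊕b3⊕b5⊕b7 = 0⊕0⊕1⊕1 = 0
s2: b2⊕b3⊕b6⊕b7 = 1⊕0⊕1⊕1 = 1
s4: b4⊕b5⊕b6⊕b7 = 1⊕1⊕1⊕1 = 0
Syndrome (s4...s1) = 010 → position 2.
Flip bit 2: corrected codeword = 0001111
Data bits at positions 3,5,6,7: 0111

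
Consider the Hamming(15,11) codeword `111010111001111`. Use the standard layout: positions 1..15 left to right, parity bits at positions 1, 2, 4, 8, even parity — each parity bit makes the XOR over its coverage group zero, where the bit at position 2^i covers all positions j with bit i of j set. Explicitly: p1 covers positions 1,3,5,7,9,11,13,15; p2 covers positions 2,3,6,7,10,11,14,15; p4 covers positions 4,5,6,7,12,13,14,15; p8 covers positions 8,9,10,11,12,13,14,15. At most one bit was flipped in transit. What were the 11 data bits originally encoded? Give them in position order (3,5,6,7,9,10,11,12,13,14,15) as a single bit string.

01011001111

s1: b1⊕b3⊕b5⊕b7⊕b9⊕b11⊕b13⊕b15 = 1⊕1⊕1⊕1⊕1⊕0⊕1⊕1 = 1
s2: b2⊕b3⊕b6⊕b7⊕b10⊕b11⊕b14⊕b15 = 1⊕1⊕0⊕1⊕0⊕0⊕1⊕1 = 1
s4: b4⊕b5⊕b6⊕b7⊕b12⊕b13⊕b14⊕b15 = 0⊕1⊕0⊕1⊕1⊕1⊕1⊕1 = 0
s8: b8⊕b9⊕b10⊕b11⊕b12⊕b13⊕b14⊕b15 = 1⊕1⊕0⊕0⊕1⊕1⊕1⊕1 = 0
Syndrome (s8...s1) = 0011 → position 3.
Flip bit 3: corrected codeword = 110010111001111
Data bits at positions 3,5,6,7,9,10,11,12,13,14,15: 01011001111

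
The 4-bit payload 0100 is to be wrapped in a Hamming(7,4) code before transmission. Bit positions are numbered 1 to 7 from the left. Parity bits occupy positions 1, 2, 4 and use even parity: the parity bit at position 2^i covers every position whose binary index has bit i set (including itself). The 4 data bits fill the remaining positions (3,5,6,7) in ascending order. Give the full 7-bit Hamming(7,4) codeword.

1001100

Place data bits at non-power-of-two positions: b3=0, b5=1, b6=0, b7=0.
p1 = XOR of data positions {3,5,7} = 0⊕1⊕0 = 1
p2 = XOR of data positions {3,6,7} = 0⊕0⊕0 = 0
p4 = XOR of data positions {5,6,7} = 1⊕0⊕0 = 1
Codeword b1..b7 = 1001100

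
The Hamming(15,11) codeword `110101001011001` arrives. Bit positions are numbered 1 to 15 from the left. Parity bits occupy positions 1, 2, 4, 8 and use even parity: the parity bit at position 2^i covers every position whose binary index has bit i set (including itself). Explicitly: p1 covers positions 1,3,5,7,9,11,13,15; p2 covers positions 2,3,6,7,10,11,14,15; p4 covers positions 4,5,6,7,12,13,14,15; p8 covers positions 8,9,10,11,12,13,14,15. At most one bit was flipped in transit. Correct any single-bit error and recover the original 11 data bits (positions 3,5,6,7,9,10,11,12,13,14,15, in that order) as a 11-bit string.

s1: b1⊕b3⊕b5⊕b7⊕b9⊕b11⊕b13⊕b15 = 1⊕0⊕0⊕0⊕1⊕1⊕0⊕1 = 0
s2: b2⊕b3⊕b6⊕b7⊕b10⊕b11⊕b14⊕b15 = 1⊕0⊕1⊕0⊕0⊕1⊕0⊕1 = 0
s4: b4⊕b5⊕b6⊕b7⊕b12⊕b13⊕b14⊕b15 = 1⊕0⊕1⊕0⊕1⊕0⊕0⊕1 = 0
s8: b8⊕b9⊕b10⊕b11⊕b12⊕b13⊕b14⊕b15 = 0⊕1⊕0⊕1⊕1⊕0⊕0⊕1 = 0
Syndrome (s8...s1) = 0000 → position 0 (no error).
No correction needed.
Data bits at positions 3,5,6,7,9,10,11,12,13,14,15: 00101011001

00101011001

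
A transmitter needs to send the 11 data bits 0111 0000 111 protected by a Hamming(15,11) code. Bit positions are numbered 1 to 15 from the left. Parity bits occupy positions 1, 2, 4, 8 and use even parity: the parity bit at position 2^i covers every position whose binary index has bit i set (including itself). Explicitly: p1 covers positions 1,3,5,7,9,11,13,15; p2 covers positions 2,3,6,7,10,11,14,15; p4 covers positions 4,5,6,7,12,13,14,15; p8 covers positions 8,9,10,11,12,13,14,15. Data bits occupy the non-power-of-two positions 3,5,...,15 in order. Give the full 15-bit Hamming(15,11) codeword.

000011110000111

Place data bits at non-power-of-two positions: b3=0, b5=1, b6=1, b7=1, b9=0, b10=0, b11=0, b12=0, b13=1, b14=1, b15=1.
p1 = XOR of data positions {3,5,7,9,11,13,15} = 0⊕1⊕1⊕0⊕0⊕1⊕1 = 0
p2 = XOR of data positions {3,6,7,10,11,14,15} = 0⊕1⊕1⊕0⊕0⊕1⊕1 = 0
p4 = XOR of data positions {5,6,7,12,13,14,15} = 1⊕1⊕1⊕0⊕1⊕1⊕1 = 0
p8 = XOR of data positions {9,10,11,12,13,14,15} = 0⊕0⊕0⊕0⊕1⊕1⊕1 = 1
Codeword b1..b15 = 000011110000111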